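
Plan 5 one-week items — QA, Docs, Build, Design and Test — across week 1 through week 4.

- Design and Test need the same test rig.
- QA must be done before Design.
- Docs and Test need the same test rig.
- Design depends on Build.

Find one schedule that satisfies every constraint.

Test in week 3, Design in week 2, QA in week 1, Docs in week 1, Build in week 1

Checking: QA(week 1) before Design(week 2); Build(week 1) before Design(week 2); Docs(week 1) != Test(week 3); Design(week 2) != Test(week 3).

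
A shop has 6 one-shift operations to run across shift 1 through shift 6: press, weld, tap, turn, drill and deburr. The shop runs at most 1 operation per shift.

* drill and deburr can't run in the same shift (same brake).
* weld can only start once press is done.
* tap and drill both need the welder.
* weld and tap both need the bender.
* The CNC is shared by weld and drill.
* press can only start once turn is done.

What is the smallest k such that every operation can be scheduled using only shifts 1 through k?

6 shifts

The precedence chain requires at least 3 distinct shifts.
With at most 1 per shift and 6 operations, at least 6 shifts are needed.
6 works (last occupied shift: shift 6): for example weld -> shift 3; turn -> shift 1; drill -> shift 5; press -> shift 2; deburr -> shift 6; tap -> shift 4.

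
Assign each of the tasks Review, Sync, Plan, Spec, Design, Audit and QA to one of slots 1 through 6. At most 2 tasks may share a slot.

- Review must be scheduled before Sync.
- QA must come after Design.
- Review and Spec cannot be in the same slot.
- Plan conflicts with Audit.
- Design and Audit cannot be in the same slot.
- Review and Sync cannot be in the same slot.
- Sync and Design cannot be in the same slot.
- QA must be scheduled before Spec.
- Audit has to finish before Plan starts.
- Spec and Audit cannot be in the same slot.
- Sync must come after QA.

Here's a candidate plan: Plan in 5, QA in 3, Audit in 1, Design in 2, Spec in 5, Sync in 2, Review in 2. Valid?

Review and Spec cannot be in the same slot — holds.
Design and Audit cannot be in the same slot — holds.
QA must come after Design — holds.
Sync and Design cannot be in the same slot — violated.
Audit has to finish before Plan starts — holds.
QA must be scheduled before Spec — holds.
Sync must come after QA — violated.
Review and Sync cannot be in the same slot — violated.
At most 2 tasks may share a slot — violated.
Plan conflicts with Audit — holds.
Review must be scheduled before Sync — violated.
Spec and Audit cannot be in the same slot — holds.

No. Review and Sync cannot be in the same slot is not satisfied.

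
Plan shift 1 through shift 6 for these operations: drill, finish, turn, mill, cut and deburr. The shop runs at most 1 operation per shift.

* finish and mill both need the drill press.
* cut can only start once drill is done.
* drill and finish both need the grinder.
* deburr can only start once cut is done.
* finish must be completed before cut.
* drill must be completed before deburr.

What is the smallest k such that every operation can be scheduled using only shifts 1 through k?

The precedence chain requires at least 3 distinct shifts.
With at most 1 per shift and 6 operations, at least 6 shifts are needed.
6 works (last occupied shift: shift 6): for example turn=shift 5, cut=shift 3, drill=shift 1, deburr=shift 4, mill=shift 6, finish=shift 2.

6 shifts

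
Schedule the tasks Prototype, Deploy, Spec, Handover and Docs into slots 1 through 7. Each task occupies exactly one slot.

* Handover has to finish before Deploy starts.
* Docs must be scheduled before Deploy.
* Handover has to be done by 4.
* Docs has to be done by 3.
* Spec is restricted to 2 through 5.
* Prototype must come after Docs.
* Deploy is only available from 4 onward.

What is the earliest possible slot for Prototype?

Precedence pushes Prototype to at least 2.
Prototype at 2 is achievable: Prototype in 2, Spec in 2, Handover in 1, Deploy in 4, Docs in 1.

2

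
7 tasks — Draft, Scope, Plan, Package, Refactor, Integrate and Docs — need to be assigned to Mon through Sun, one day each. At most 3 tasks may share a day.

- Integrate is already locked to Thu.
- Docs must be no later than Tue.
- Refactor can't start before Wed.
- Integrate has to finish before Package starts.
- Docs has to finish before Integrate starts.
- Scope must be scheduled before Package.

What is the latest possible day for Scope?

Downstream work caps Scope at Sat.
Scope at Sat is achievable: Docs -> Mon, Package -> Sun, Plan -> Mon, Integrate -> Thu, Scope -> Sat, Draft -> Mon, Refactor -> Wed.

Sat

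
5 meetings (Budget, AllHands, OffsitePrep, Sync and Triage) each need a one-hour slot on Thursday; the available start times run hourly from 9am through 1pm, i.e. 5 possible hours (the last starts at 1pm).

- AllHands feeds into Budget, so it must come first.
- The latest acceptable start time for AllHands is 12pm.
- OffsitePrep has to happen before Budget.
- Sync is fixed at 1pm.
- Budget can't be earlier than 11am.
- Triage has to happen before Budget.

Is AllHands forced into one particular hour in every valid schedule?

AllHands can be 9am (e.g. Triage=9am, AllHands=9am, OffsitePrep=9am, Budget=11am, Sync=1pm) or 10am (e.g. OffsitePrep=9am, Budget=11am, AllHands=10am, Triage=9am, Sync=1pm).

No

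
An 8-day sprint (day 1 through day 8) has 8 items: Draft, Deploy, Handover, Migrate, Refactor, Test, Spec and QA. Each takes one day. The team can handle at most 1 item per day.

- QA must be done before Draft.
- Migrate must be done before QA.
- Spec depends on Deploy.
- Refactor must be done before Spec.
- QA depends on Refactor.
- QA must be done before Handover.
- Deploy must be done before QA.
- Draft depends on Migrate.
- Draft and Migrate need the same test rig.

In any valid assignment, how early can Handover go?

Precedence pushes Handover to at least day 3.
Handover at day 5 is achievable: Migrate -> day 2, Deploy -> day 1, QA -> day 4, Test -> day 8, Handover -> day 5, Spec -> day 7, Draft -> day 6, Refactor -> day 3.
Nothing earlier works — the conflict and capacity constraints rule out every day before day 5.

day 5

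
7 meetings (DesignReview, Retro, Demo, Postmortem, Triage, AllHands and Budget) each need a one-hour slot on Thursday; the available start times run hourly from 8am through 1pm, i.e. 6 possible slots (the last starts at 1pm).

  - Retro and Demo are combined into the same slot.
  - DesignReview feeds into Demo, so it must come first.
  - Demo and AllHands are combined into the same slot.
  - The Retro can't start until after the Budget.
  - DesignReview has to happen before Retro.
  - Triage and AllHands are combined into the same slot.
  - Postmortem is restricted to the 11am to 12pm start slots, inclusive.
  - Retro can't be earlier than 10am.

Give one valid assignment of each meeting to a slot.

AllHands in 10am, Demo in 10am, Budget in 8am, Postmortem in 11am, Retro in 10am, DesignReview in 8am, Triage in 10am

Checking: DesignReview(8am) before Retro(10am); Budget(8am) before Retro(10am); DesignReview(8am) before Demo(10am); Retro = Demo = 10am; Demo = AllHands = 10am; Triage = AllHands = 10am; Retro=10am in [10am,1pm]; Postmortem=11am in [11am,12pm].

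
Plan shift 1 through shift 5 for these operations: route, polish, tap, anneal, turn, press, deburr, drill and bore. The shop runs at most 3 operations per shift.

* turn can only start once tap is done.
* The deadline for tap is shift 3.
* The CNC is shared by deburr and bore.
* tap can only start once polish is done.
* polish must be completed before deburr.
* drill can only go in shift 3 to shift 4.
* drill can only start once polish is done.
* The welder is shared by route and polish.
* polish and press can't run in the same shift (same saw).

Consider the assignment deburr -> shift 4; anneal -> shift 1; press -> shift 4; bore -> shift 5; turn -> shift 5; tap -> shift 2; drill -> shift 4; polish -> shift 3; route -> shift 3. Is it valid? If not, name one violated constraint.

The deadline for tap is shift 3 — holds.
drill can only go in shift 3 to shift 4 — holds.
tap can only start once polish is done — violated.
polish must be completed before deburr — holds.
turn can only start once tap is done — holds.
The shop runs at most 3 operations per shift — holds.
The welder is shared by route and polish — violated.
drill can only start once polish is done — holds.
The CNC is shared by deburr and bore — holds.
polish and press can't run in the same shift (same saw) — holds.

Invalid. The welder is shared by route and polish.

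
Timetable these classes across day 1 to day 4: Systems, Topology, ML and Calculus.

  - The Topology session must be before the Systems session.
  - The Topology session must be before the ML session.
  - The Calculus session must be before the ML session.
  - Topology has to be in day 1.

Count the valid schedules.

Splitting on Systems: it can be day 2 (6), day 3 (6), day 4 (6). Listing each branch's schedules as (Topology, ML, Calculus) by day number:
Systems=day 2: (1,2,1) (1,3,1) (1,3,2) (1,4,1) (1,4,2) (1,4,3) — 6.
Systems=day 3: (1,2,1) (1,3,1) (1,3,2) (1,4,1) (1,4,2) (1,4,3) — 6.
Systems=day 4: (1,2,1) (1,3,1) (1,3,2) (1,4,1) (1,4,2) (1,4,3) — 6.
Summing: 6 + 6 + 6 = 18.

18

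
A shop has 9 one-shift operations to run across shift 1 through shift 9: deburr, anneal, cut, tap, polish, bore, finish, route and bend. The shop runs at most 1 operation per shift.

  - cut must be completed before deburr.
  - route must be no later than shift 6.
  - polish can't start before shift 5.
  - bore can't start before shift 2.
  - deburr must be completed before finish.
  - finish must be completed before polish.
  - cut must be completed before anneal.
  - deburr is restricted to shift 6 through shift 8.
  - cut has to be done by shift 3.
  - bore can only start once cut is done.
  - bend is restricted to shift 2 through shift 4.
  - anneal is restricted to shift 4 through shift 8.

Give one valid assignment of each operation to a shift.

finish=shift 7, anneal=shift 4, polish=shift 8, route=shift 3, bend=shift 2, cut=shift 1, bore=shift 5, tap=shift 9, deburr=shift 6

Checking: finish(shift 7) before polish(shift 8); cut(shift 1) before bore(shift 5); cut(shift 1) before deburr(shift 6); cut(shift 1) before anneal(shift 4); deburr(shift 6) before finish(shift 7); bore=shift 5 in [shift 2,shift 9]; route=shift 3 in [shift 1,shift 6]; bend=shift 2 in [shift 2,shift 4]; deburr=shift 6 in [shift 6,shift 8]; anneal=shift 4 in [shift 4,shift 8]; cut=shift 1 in [shift 1,shift 3]; polish=shift 8 in [shift 5,shift 9]; max 1 per shift (cap 1).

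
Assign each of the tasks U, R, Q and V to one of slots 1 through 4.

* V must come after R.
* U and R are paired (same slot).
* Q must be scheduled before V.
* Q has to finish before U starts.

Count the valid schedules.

4

Enumerating: Q -> 1, V -> 3, R -> 2, U -> 2 | V=4; U=2; Q=1; R=2 | R -> 3; U -> 3; Q -> 1; V -> 4 | Q in 2; R in 3; U in 3; V in 4.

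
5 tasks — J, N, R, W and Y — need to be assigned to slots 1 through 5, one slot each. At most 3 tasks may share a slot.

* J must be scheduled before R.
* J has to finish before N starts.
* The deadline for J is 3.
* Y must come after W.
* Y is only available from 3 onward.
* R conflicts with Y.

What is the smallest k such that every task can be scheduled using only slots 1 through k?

The precedence chain requires at least 2 distinct slots.
With at most 3 per slot and 5 tasks, at least 2 slots are needed.
Y can't be placed before 3, so the schedule must run through at least slot 3.
3 works (last occupied slot: 3): for example J in 1; N in 2; W in 1; R in 2; Y in 3.

3 slots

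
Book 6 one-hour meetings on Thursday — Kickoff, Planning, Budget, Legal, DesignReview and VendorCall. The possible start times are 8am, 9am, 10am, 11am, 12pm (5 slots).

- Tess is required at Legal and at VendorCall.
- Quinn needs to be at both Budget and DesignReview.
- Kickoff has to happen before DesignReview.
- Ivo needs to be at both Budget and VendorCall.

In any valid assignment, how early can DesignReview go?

9am

Precedence pushes DesignReview to at least 9am.
DesignReview at 9am is achievable: Legal in 8am, VendorCall in 9am, Budget in 8am, Planning in 8am, Kickoff in 8am, DesignReview in 9am.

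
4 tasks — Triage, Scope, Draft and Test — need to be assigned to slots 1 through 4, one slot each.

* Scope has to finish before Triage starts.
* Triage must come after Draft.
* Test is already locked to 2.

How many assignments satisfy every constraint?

14

Splitting on Triage: it can be 2 (1), 3 (4), 4 (9). Listing each branch's schedules as (Scope, Draft, Test):
Triage=2: (1,1,2) — 1.
Triage=3: (1,1,2) (1,2,2) (2,1,2) (2,2,2) — 4.
Triage=4: (1,1,2) (1,2,2) (1,3,2) (2,1,2) (2,2,2) (2,3,2) (3,1,2) (3,2,2) (3,3,2) — 9.
Summing: 1 + 4 + 9 = 14.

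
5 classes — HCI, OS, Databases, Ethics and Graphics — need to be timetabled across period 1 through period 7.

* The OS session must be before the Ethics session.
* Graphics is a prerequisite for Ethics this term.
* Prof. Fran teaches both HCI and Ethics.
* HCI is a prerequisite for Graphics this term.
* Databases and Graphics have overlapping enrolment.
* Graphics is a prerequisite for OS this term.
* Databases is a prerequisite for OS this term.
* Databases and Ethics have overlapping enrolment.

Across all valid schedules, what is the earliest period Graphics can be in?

Precedence pushes Graphics to at least period 2; downstream work caps Graphics at period 5.
Graphics at period 2 is achievable: Ethics=period 4, OS=period 3, Databases=period 1, HCI=period 1, Graphics=period 2.

period 2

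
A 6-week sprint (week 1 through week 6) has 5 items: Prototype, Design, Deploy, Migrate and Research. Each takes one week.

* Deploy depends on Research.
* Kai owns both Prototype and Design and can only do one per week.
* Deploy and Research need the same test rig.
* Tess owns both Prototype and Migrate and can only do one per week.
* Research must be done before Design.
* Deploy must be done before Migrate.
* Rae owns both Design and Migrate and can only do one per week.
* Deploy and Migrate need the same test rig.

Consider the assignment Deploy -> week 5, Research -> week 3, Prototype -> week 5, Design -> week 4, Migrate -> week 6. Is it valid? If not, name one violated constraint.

Research must be done before Design — holds.
Rae owns both Design and Migrate and can only do one per week — holds.
Deploy depends on Research — holds.
Deploy and Migrate need the same test rig — holds.
Deploy must be done before Migrate — holds.
Deploy and Research need the same test rig — holds.
Kai owns both Prototype and Design and can only do one per week — holds.
Tess owns both Prototype and Migrate and can only do one per week — holds.

Valid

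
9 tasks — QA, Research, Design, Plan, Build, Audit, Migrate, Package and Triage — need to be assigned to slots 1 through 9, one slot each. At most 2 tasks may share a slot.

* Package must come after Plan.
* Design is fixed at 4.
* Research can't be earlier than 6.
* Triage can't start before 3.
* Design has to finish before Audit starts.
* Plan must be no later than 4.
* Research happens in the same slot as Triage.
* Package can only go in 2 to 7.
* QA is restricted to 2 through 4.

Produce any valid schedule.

Build -> 1, Migrate -> 3, Triage -> 6, Plan -> 1, Audit -> 5, QA -> 2, Design -> 4, Research -> 6, Package -> 2

Checking: Design(4) before Audit(5); Plan(1) before Package(2); Research = Triage = 6; Plan=1 in [1,4]; Package=2 in [2,7]; QA=2 in [2,4]; Design=4 in [4,4]; Research=6 in [6,9]; Triage=6 in [3,9]; max 2 per slot (cap 2).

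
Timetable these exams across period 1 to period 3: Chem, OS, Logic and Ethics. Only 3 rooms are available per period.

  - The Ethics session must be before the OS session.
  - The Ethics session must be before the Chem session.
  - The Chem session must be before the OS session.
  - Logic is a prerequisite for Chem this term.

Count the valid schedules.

1

Enumerating: Ethics=period 1; Logic=period 1; OS=period 3; Chem=period 2.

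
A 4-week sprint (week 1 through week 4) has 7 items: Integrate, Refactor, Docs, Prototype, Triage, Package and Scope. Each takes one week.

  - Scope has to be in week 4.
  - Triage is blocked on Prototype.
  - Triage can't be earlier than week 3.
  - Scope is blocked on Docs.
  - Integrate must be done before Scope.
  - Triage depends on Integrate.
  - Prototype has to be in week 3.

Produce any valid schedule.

Scope in week 4; Integrate in week 1; Prototype in week 3; Package in week 1; Triage in week 4; Docs in week 1; Refactor in week 1

Checking: Docs(week 1) before Scope(week 4); Prototype(week 3) before Triage(week 4); Integrate(week 1) before Triage(week 4); Integrate(week 1) before Scope(week 4); Scope=week 4 in [week 4,week 4]; Triage=week 4 in [week 3,week 4]; Prototype=week 3 in [week 3,week 3].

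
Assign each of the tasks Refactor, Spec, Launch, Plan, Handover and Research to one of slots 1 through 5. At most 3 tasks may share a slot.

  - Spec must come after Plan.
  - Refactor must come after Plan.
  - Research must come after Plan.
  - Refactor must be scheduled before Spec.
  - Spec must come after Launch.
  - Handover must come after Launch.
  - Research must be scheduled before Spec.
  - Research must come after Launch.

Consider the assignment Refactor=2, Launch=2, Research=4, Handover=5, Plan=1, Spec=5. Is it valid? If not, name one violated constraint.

Research must be scheduled before Spec — holds.
Refactor must come after Plan — holds.
Research must come after Launch — holds.
Spec must come after Launch — holds.
Research must come after Plan — holds.
At most 3 tasks may share a slot — holds.
Refactor must be scheduled before Spec — holds.
Handover must come after Launch — holds.
Spec must come after Plan — holds.

Yes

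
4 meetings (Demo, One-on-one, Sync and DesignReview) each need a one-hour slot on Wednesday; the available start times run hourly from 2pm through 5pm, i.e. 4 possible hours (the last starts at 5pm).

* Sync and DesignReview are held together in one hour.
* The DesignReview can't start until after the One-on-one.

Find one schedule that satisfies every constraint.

Sync=3pm; Demo=2pm; One-on-one=2pm; DesignReview=3pm

Checking: One-on-one(2pm) before DesignReview(3pm); Sync = DesignReview = 3pm.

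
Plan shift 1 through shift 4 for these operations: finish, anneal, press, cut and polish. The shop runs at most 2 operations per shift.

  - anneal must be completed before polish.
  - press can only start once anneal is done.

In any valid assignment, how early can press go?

Precedence pushes press to at least shift 2.
press at shift 2 is achievable: cut in shift 3; anneal in shift 1; finish in shift 1; polish in shift 2; press in shift 2.

shift 2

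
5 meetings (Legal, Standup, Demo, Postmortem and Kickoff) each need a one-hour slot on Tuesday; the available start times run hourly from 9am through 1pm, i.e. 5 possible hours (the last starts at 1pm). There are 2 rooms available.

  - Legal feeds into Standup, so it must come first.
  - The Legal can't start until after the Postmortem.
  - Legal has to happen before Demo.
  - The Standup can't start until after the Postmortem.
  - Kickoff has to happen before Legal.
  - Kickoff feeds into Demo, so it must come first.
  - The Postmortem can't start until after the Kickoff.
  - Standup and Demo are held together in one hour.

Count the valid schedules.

5

Splitting on Legal: it can be 11am (2), 12pm (3). Listing each branch's schedules as (Standup, Demo, Postmortem, Kickoff):
Legal=11am: (12pm,12pm,10am,9am) (1pm,1pm,10am,9am) — 2.
Legal=12pm: (1pm,1pm,10am,9am) (1pm,1pm,11am,9am) (1pm,1pm,11am,10am) — 3.
Summing: 2 + 3 = 5.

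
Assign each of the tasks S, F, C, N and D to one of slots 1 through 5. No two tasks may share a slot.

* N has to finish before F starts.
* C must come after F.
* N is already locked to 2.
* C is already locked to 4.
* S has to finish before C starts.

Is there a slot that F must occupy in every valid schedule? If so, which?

3

N is fixed at 2 and must come before F, so F is at least 3.
C is fixed at 4 and must come after F, so F is at most 3.
So F must be 3.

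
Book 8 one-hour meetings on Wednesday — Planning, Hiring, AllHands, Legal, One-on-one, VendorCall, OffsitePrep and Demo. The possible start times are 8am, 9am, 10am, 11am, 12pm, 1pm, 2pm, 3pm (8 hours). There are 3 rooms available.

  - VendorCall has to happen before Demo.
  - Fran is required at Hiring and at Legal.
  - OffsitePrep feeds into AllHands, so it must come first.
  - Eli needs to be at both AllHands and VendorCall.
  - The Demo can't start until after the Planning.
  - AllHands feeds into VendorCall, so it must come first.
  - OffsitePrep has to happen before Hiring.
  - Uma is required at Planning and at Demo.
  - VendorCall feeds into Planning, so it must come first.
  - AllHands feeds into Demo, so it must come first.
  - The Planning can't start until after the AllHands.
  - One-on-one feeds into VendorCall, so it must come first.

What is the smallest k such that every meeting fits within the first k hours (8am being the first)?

5 hours

The precedence chain requires at least 5 distinct hours.
With at most 3 per hour and 8 meetings, at least 3 hours are needed.
5 works (last occupied hour: 12pm): for example OffsitePrep in 8am; Legal in 8am; Planning in 11am; Hiring in 9am; Demo in 12pm; AllHands in 9am; VendorCall in 10am; One-on-one in 8am.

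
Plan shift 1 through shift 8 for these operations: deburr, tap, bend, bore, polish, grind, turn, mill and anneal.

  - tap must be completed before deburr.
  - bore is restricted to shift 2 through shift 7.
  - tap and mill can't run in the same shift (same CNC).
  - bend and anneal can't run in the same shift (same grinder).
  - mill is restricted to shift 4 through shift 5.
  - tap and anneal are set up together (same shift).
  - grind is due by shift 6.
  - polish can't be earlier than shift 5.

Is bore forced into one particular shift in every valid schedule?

bore can be shift 2 (e.g. bend=shift 2; grind=shift 1; tap=shift 1; mill=shift 4; turn=shift 1; polish=shift 5; bore=shift 2; deburr=shift 2; anneal=shift 1) or shift 3 (e.g. tap=shift 1, polish=shift 5, turn=shift 1, deburr=shift 2, mill=shift 4, anneal=shift 1, bore=shift 3, bend=shift 2, grind=shift 1).

No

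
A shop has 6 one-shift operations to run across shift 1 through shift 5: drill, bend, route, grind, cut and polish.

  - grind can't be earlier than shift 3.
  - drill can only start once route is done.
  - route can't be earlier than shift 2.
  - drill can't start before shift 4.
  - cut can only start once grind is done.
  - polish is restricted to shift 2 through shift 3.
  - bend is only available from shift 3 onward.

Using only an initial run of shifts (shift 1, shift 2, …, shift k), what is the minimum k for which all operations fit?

4

The precedence chain requires at least 2 distinct shifts.
drill can't be placed before shift 4, so the schedule must run through at least shift 4.
4 works (last occupied shift: shift 4): for example drill -> shift 4; polish -> shift 2; route -> shift 2; grind -> shift 3; cut -> shift 4; bend -> shift 3.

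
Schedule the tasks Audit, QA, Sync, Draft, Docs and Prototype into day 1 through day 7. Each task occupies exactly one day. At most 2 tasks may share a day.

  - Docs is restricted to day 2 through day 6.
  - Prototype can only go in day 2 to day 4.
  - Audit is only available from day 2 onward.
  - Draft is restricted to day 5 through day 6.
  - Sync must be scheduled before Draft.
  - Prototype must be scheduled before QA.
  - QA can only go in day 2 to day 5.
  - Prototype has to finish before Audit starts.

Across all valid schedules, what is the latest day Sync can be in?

Downstream work caps Sync at day 5.
Sync at day 5 is achievable: Sync=day 5, Docs=day 2, Prototype=day 2, QA=day 3, Draft=day 6, Audit=day 3.

day 5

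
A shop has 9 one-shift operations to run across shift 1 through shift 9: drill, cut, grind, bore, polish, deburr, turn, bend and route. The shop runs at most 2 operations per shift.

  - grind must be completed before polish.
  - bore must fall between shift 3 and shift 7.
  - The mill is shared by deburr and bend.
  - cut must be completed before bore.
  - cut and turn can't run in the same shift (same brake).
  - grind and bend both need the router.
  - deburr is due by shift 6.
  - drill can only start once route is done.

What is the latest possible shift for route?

shift 8

Downstream work caps route at shift 8.
route at shift 8 is achievable: deburr in shift 1, turn in shift 2, grind in shift 2, polish in shift 3, route in shift 8, bend in shift 4, bore in shift 3, cut in shift 1, drill in shift 9.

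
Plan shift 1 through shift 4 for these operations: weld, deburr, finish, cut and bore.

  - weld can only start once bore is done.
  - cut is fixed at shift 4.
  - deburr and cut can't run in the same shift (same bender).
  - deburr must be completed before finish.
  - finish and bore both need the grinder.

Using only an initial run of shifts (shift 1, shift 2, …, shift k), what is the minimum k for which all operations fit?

4 shifts

The precedence chain requires at least 2 distinct shifts.
cut can't be placed before shift 4, so the schedule must run through at least shift 4.
4 works (last occupied shift: shift 4): for example weld -> shift 2; deburr -> shift 1; cut -> shift 4; bore -> shift 1; finish -> shift 2.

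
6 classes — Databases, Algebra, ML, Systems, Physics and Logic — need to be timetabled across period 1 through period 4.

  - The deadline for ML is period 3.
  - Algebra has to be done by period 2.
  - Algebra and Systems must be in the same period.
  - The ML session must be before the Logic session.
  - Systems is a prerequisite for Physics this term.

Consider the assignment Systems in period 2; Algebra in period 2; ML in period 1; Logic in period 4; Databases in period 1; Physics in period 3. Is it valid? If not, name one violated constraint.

Yes, all constraints hold

Systems is a prerequisite for Physics this term — holds.
The ML session must be before the Logic session — holds.
The deadline for ML is period 3 — holds.
Algebra has to be done by period 2 — holds.
Algebra and Systems must be in the same period — holds.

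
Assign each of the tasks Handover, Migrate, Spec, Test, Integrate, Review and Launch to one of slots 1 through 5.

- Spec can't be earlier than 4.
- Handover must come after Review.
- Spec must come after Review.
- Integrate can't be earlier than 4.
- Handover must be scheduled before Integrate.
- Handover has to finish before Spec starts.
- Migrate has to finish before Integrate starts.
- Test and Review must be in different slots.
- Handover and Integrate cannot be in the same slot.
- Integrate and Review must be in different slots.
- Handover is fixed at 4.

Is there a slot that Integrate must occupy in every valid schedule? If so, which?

5

Integrate's window is 4–5.
Handover is fixed at 4, and Integrate can't share a slot with Handover.
So Integrate must be 5.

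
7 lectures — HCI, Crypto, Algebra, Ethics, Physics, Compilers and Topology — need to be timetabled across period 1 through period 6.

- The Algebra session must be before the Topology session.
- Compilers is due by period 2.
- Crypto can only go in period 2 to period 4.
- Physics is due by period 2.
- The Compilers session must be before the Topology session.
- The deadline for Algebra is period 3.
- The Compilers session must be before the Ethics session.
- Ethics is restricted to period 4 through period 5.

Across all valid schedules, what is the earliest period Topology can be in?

period 2

Precedence pushes Topology to at least period 2.
Topology at period 2 is achievable: Ethics -> period 4; HCI -> period 1; Crypto -> period 2; Physics -> period 1; Compilers -> period 1; Topology -> period 2; Algebra -> period 1.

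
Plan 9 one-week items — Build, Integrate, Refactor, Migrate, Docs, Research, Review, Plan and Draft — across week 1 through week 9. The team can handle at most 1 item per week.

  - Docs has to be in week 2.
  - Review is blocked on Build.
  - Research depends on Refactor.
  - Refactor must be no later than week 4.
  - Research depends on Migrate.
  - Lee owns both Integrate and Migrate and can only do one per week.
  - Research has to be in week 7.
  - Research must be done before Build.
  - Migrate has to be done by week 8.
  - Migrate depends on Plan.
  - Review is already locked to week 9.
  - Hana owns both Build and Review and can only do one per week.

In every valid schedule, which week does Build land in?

week 8

Research is fixed at week 7 and must come before Build, so Build is at least week 8.
Review is fixed at week 9 and must come after Build, so Build is at most week 8.
So Build must be week 8.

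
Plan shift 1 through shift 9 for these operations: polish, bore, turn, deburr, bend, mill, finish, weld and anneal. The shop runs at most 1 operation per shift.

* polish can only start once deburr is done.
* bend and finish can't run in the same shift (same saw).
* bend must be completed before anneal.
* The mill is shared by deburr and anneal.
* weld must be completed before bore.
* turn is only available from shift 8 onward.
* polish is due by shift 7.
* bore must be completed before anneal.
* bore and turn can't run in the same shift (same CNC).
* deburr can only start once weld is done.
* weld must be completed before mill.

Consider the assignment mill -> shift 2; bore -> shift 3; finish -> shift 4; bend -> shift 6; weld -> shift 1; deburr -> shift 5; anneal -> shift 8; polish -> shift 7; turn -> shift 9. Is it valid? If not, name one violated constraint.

The mill is shared by deburr and anneal — holds.
polish can only start once deburr is done — holds.
weld must be completed before mill — holds.
bend must be completed before anneal — holds.
weld must be completed before bore — holds.
deburr can only start once weld is done — holds.
bend and finish can't run in the same shift (same saw) — holds.
The shop runs at most 1 operation per shift — holds.
bore must be completed before anneal — holds.
turn is only available from shift 8 onward — holds.
polish is due by shift 7 — holds.
bore and turn can't run in the same shift (same CNC) — holds.

Yes, all constraints hold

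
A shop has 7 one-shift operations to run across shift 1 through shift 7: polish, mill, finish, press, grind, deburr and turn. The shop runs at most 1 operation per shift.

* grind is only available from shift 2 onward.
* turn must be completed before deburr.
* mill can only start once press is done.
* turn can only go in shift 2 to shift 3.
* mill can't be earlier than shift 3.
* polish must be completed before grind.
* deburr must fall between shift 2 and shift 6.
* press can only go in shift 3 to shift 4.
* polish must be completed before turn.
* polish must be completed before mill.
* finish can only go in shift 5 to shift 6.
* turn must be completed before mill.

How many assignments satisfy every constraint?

16

Splitting on mill: it can be shift 4 (2), shift 5 (2), shift 6 (2), shift 7 (10). Listing each branch's schedules as (polish, finish, press, grind, deburr, turn) by shift number:
mill=shift 4: (1,5,3,7,6,2) (1,6,3,7,5,2) — 2.
mill=shift 5: (1,6,3,7,4,2) (1,6,4,7,3,2) — 2.
mill=shift 6: (1,5,3,7,4,2) (1,5,4,7,3,2) — 2.
mill=shift 7: (1,5,3,4,6,2) (1,5,3,6,4,2) (1,5,4,2,6,3) (1,5,4,3,6,2) (1,5,4,6,3,2) (1,6,3,4,5,2) (1,6,3,5,4,2) (1,6,4,2,5,3) (1,6,4,3,5,2) (1,6,4,5,3,2) — 10.
Summing: 2 + 2 + 2 + 10 = 16.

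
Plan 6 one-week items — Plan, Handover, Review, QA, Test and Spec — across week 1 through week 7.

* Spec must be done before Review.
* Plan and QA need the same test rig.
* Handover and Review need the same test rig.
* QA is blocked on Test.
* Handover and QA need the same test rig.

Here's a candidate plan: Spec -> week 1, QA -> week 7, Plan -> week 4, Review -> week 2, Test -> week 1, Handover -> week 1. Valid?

Yes, all constraints hold

Handover and QA need the same test rig — holds.
Spec must be done before Review — holds.
QA is blocked on Test — holds.
Handover and Review need the same test rig — holds.
Plan and QA need the same test rig — holds.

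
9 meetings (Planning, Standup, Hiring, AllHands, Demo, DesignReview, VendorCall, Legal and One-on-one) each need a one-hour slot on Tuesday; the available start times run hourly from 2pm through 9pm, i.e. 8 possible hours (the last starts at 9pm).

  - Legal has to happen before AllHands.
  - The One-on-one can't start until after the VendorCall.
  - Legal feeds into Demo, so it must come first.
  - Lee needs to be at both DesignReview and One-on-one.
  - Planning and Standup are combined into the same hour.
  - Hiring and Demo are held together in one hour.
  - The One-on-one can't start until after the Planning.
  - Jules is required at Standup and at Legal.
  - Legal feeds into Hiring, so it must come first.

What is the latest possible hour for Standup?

Standup must be in the same hour as Planning, which can't be after 8pm, so Standup is at most 8pm.
Standup at 8pm is achievable: One-on-one=9pm; Standup=8pm; Demo=3pm; Planning=8pm; DesignReview=2pm; AllHands=3pm; Hiring=3pm; VendorCall=2pm; Legal=2pm.

8pm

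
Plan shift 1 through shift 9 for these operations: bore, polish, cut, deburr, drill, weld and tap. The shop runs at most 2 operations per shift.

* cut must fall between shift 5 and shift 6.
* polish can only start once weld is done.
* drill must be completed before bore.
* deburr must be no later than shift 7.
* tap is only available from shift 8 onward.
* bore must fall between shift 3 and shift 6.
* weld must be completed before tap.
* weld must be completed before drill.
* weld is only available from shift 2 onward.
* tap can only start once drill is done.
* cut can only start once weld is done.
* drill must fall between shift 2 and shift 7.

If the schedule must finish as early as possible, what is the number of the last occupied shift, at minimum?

The precedence chain requires at least 3 distinct shifts.
With at most 2 per shift and 7 operations, at least 4 shifts are needed.
tap can't be placed before shift 8, so the schedule must run through at least shift 8.
8 works (last occupied shift: shift 8): for example deburr -> shift 1, drill -> shift 3, weld -> shift 2, polish -> shift 3, bore -> shift 4, tap -> shift 8, cut -> shift 5.

8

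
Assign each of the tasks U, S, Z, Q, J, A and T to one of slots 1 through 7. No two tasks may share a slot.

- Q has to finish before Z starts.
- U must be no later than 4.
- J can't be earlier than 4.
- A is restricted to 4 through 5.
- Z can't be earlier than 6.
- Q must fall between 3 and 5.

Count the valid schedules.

60

Splitting on U: it can be 1 (24), 2 (24), 3 (8), 4 (4). Listing each branch's schedules as (S, Z, Q, J, A, T):
U=1: (2,6,3,4,5,7) (2,6,3,5,4,7) (2,6,3,7,4,5) (2,6,3,7,5,4) (2,6,4,7,5,3) (2,6,5,7,4,3) (2,7,3,4,5,6) (2,7,3,5,4,6) (2,7,3,6,4,5) (2,7,3,6,5,4) (2,7,4,6,5,3) (2,7,5,6,4,3) (3,6,4,7,5,2) (3,6,5,7,4,2) (3,7,4,6,5,2) (3,7,5,6,4,2) (4,6,3,7,5,2) (4,7,3,6,5,2) (5,6,3,7,4,2) (5,7,3,6,4,2) (6,7,3,4,5,2) (6,7,3,5,4,2) (7,6,3,4,5,2) (7,6,3,5,4,2) — 24.
U=2: (1,6,3,4,5,7) (1,6,3,5,4,7) (1,6,3,7,4,5) (1,6,3,7,5,4) (1,6,4,7,5,3) (1,6,5,7,4,3) (1,7,3,4,5,6) (1,7,3,5,4,6) (1,7,3,6,4,5) (1,7,3,6,5,4) (1,7,4,6,5,3) (1,7,5,6,4,3) (3,6,4,7,5,1) (3,6,5,7,4,1) (3,7,4,6,5,1) (3,7,5,6,4,1) (4,6,3,7,5,1) (4,7,3,6,5,1) (5,6,3,7,4,1) (5,7,3,6,4,1) (6,7,3,4,5,1) (6,7,3,5,4,1) (7,6,3,4,5,1) (7,6,3,5,4,1) — 24.
U=3: (1,6,4,7,5,2) (1,6,5,7,4,2) (1,7,4,6,5,2) (1,7,5,6,4,2) (2,6,4,7,5,1) (2,6,5,7,4,1) (2,7,4,6,5,1) (2,7,5,6,4,1) — 8.
U=4: (1,6,3,7,5,2) (1,7,3,6,5,2) (2,6,3,7,5,1) (2,7,3,6,5,1) — 4.
Summing: 24 + 24 + 8 + 4 = 60.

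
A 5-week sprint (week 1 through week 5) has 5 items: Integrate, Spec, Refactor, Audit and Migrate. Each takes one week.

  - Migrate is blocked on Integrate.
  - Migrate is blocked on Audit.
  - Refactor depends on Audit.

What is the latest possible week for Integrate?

week 4

Downstream work caps Integrate at week 4.
Integrate at week 4 is achievable: Integrate -> week 4; Spec -> week 1; Migrate -> week 5; Audit -> week 1; Refactor -> week 2.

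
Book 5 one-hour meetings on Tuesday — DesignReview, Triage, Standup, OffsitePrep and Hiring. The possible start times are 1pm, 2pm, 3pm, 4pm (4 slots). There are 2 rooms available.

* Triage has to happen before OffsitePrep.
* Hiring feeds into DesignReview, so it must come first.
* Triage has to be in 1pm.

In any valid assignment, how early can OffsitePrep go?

2pm

Precedence pushes OffsitePrep to at least 2pm.
OffsitePrep at 2pm is achievable: Standup in 3pm; OffsitePrep in 2pm; DesignReview in 2pm; Triage in 1pm; Hiring in 1pm.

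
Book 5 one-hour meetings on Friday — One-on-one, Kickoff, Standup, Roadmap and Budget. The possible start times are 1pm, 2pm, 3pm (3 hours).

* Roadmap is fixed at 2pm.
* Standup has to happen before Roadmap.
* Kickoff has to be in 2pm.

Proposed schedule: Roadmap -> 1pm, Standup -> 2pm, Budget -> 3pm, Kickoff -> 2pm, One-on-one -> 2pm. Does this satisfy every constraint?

No — it violates: Standup has to happen before Roadmap

Roadmap is fixed at 2pm — violated.
Kickoff has to be in 2pm — holds.
Standup has to happen before Roadmap — violated.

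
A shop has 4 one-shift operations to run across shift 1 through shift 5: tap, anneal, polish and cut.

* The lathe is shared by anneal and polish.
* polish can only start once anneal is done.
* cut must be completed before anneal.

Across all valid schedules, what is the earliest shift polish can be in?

shift 3

Precedence pushes polish to at least shift 3.
polish at shift 3 is achievable: cut in shift 1, anneal in shift 2, tap in shift 1, polish in shift 3.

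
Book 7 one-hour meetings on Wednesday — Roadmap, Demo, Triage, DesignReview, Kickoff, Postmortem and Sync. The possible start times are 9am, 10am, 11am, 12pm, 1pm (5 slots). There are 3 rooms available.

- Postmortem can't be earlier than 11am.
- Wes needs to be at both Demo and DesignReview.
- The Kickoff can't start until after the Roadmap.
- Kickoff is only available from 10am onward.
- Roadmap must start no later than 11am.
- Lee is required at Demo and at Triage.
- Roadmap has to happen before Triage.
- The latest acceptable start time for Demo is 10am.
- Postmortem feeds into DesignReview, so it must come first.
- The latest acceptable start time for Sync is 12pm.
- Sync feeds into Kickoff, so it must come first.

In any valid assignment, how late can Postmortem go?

Postmortem is available from 11am; downstream work caps Postmortem at 12pm.
Postmortem at 12pm is achievable: DesignReview in 1pm, Roadmap in 9am, Triage in 10am, Sync in 9am, Kickoff in 10am, Demo in 9am, Postmortem in 12pm.

12pm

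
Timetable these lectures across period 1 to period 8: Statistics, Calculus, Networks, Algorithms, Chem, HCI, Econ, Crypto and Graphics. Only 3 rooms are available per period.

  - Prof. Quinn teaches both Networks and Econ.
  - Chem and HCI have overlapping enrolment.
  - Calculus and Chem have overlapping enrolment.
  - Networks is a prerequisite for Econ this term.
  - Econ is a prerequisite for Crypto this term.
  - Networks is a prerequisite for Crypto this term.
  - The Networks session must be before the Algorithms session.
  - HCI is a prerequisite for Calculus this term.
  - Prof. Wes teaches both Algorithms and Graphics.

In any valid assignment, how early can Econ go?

period 2

Precedence pushes Econ to at least period 2; downstream work caps Econ at period 7.
Econ at period 2 is achievable: Econ -> period 2; Graphics -> period 3; Calculus -> period 2; HCI -> period 1; Networks -> period 1; Statistics -> period 1; Chem -> period 3; Crypto -> period 3; Algorithms -> period 2.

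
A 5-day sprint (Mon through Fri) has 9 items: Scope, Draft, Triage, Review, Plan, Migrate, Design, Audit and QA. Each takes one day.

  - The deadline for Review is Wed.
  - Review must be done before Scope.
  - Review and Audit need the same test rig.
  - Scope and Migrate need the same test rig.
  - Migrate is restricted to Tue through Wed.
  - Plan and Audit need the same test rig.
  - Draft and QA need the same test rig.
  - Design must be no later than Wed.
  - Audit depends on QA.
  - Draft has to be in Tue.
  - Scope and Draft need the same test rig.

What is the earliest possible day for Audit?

Precedence pushes Audit to at least Tue.
Audit at Tue is achievable: Triage in Mon; QA in Mon; Plan in Mon; Audit in Tue; Design in Mon; Review in Mon; Draft in Tue; Scope in Wed; Migrate in Tue.

Tue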